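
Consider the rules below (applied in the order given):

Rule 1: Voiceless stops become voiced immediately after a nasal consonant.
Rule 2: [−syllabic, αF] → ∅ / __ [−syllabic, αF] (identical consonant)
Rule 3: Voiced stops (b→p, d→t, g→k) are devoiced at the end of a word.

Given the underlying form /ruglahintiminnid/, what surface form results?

Rule 1 (post-nasal voicing): /t/ is a voiceless stop immediately after the nasal /n/, so it voices to [d]. /ruglahintiminnid/ → ruglahindiminnid.
Rule 2 (degemination): /nn/ is a geminate; the first /n/ deletes. /ruglahindiminnid/ → ruglahindiminid.
Rule 3 (final devoicing): /d/ is a voiced stop in word-final position, so it devoices to [t]. /ruglahindiminid/ → ruglahindiminit.

ruglahindiminit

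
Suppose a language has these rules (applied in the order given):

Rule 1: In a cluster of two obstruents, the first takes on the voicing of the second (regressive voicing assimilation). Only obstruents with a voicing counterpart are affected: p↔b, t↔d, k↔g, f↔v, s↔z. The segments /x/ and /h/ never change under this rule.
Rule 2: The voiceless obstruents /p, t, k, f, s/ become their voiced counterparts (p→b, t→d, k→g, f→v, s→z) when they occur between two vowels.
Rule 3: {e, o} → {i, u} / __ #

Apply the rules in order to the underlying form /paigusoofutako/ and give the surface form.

paiguzoovudagu

Rule 1 (regressive voicing assimilation): no segment meets the environment; /paigusoofutako/ is unchanged.
Rule 2 (intervocalic voicing): /s/ is a voiceless obstruent between vowels /u/ and /o/, so it voices to [z]. /f/ is a voiceless obstruent between vowels /o/ and /u/, so it voices to [v]. /t/ is a voiceless obstruent between vowels /u/ and /a/, so it voices to [d]. /k/ is a voiceless obstruent between vowels /a/ and /o/, so it voices to [g]. /paigusoofutako/ → paiguzoovudago.
Rule 3 (final vowel raising): /o/ is a mid vowel in word-final position, so it raises to [u]. /paiguzoovudago/ → paiguzoovudagu.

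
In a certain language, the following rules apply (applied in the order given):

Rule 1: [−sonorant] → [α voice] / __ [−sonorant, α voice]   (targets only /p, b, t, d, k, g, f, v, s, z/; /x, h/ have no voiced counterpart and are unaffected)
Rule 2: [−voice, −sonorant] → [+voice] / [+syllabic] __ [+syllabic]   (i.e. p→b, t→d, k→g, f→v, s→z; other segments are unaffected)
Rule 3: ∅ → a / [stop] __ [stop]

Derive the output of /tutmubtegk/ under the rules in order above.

tutmupatekak

Rule 1 (regressive voicing assimilation): /b/ precedes the voiceless obstruent /t/, so it devoices to [p] by assimilation. /g/ precedes the voiceless obstruent /k/, so it devoices to [k] by assimilation. /tutmubtegk/ → tutmuptekk.
Rule 2 (intervocalic voicing): no segment meets the environment; /tutmuptekk/ is unchanged.
Rule 3 (stop-cluster a-epenthesis): /p/ and /t/ form a stop–stop cluster, so [a] is inserted between them. /k/ and /k/ form a stop–stop cluster, so [a] is inserted between them. /tutmuptekk/ → tutmupatekak.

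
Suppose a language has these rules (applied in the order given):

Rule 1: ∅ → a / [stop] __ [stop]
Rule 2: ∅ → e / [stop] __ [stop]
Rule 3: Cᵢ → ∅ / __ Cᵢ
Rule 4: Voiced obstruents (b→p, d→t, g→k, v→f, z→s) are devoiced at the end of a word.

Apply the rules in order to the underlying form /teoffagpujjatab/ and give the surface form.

Rule 1 (stop-cluster a-epenthesis): /g/ and /p/ form a stop–stop cluster, so [a] is inserted between them. /teoffagpujjatab/ → teoffagapujjatab.
Rule 2 (stop-cluster e-epenthesis): no segment meets the environment; /teoffagapujjatab/ is unchanged.
Rule 3 (degemination): /ff/ is a geminate; the first /f/ deletes. /jj/ is a geminate; the first /j/ deletes. /teoffagapujjatab/ → teofagapujatab.
Rule 4 (final devoicing): /b/ is a voiced obstruent in word-final position, so it devoices to [p]. /teofagapujatab/ → teofagapujatap.

teofagapujatap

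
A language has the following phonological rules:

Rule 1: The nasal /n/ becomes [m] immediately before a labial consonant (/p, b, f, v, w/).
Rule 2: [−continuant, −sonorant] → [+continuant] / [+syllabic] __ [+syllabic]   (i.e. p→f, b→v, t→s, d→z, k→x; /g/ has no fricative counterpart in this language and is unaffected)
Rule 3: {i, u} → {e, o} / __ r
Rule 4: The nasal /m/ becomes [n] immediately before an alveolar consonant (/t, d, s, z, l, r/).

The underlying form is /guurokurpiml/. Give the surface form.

guoroxorpinl

Rule 1 (nasal place assimilation): no segment meets the environment; /guurokurpiml/ is unchanged.
Rule 2 (intervocalic spirantization): /k/ is a stop between vowels /o/ and /u/, so it spirantizes to the fricative [x]. /guurokurpiml/ → guuroxurpiml.
Rule 3 (pre-rhotic lowering): /u/ is a high vowel immediately before /r/, so it lowers to [o]. /u/ is a high vowel immediately before /r/, so it lowers to [o]. /guuroxurpiml/ → guoroxorpiml.
Rule 4 (nasal place assimilation): /m/ precedes the alveolar consonant /l/, so it assimilates in place to [n]. /guoroxorpiml/ → guoroxorpinl.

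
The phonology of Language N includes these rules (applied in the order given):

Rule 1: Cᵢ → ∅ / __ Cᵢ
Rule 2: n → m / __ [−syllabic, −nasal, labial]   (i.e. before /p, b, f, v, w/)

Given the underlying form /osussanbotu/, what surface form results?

Rule 1 (degemination): /ss/ is a geminate; the first /s/ deletes. /osussanbotu/ → osusanbotu.
Rule 2 (nasal place assimilation): /n/ precedes the labial consonant /b/, so it assimilates in place to [m]. /osusanbotu/ → osusambotu.

osusambotu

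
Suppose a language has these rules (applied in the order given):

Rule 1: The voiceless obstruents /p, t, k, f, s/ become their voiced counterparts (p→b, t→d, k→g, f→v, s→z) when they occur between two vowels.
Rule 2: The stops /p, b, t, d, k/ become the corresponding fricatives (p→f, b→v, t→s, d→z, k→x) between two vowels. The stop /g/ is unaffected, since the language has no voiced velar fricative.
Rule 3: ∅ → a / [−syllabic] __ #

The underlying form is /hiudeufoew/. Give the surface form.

Rule 1 (intervocalic voicing): /f/ is a voiceless obstruent between vowels /u/ and /o/, so it voices to [v]. /hiudeufoew/ → hiudeuvoew.
Rule 2 (intervocalic spirantization): /d/ is a stop between vowels /u/ and /e/, so it spirantizes to the fricative [z]. /hiudeuvoew/ → hiuzeuvoew.
Rule 3 (final a-epenthesis): the form ends in the consonant /w/, so [a] is inserted word-finally. /hiuzeuvoew/ → hiuzeuvoewa.

hiuzeuvoewa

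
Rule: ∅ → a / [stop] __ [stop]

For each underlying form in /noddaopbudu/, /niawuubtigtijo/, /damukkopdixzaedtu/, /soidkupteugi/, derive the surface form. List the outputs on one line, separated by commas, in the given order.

nodadaopabudu, niawuubatigatijo, damukakopadixzaedatu, soidakupateugi

/noddaopbudu/: /d/ and /d/ form a stop–stop cluster, so [a] is inserted between them. /p/ and /b/ form a stop–stop cluster, so [a] is inserted between them. → [nodadaopabudu].
/niawuubtigtijo/: /b/ and /t/ form a stop–stop cluster, so [a] is inserted between them. /g/ and /t/ form a stop–stop cluster, so [a] is inserted between them. → [niawuubatigatijo].
/damukkopdixzaedtu/: /k/ and /k/ form a stop–stop cluster, so [a] is inserted between them. /p/ and /d/ form a stop–stop cluster, so [a] is inserted between them. /d/ and /t/ form a stop–stop cluster, so [a] is inserted between them. → [damukakopadixzaedatu].
/soidkupteugi/: /d/ and /k/ form a stop–stop cluster, so [a] is inserted between them. /p/ and /t/ form a stop–stop cluster, so [a] is inserted between them. → [soidakupateugi].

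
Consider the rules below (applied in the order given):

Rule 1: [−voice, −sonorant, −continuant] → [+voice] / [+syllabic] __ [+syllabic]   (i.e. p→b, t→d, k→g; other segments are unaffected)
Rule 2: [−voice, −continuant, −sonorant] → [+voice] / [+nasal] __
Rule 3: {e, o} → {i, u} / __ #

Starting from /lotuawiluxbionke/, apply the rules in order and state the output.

loduawiluxbiongi

Rule 1 (intervocalic voicing): /t/ is a voiceless stop between vowels /o/ and /u/, so it voices to [d]. /lotuawiluxbionke/ → loduawiluxbionke.
Rule 2 (post-nasal voicing): /k/ is a voiceless stop immediately after the nasal /n/, so it voices to [g]. /loduawiluxbionke/ → loduawiluxbionge.
Rule 3 (final vowel raising): /e/ is a mid vowel in word-final position, so it raises to [i]. /loduawiluxbionge/ → loduawiluxbiongi.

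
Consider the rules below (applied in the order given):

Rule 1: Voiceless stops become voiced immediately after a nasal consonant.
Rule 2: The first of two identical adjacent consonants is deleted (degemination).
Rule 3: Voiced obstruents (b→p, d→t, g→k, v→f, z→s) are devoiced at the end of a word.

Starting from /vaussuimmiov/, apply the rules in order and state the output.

vausuimiof

Rule 1 (post-nasal voicing): no segment meets the environment; /vaussuimmiov/ is unchanged.
Rule 2 (degemination): /ss/ is a geminate; the first /s/ deletes. /mm/ is a geminate; the first /m/ deletes. /vaussuimmiov/ → vausuimiov.
Rule 3 (final devoicing): /v/ is a voiced obstruent in word-final position, so it devoices to [f]. /vausuimiov/ → vausuimiof.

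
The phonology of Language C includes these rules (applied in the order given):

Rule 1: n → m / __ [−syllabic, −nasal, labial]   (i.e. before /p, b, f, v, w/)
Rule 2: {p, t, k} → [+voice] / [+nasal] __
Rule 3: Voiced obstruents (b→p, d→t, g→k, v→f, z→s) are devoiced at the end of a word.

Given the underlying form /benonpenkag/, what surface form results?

benombengak

Rule 1 (nasal place assimilation): /n/ precedes the labial consonant /p/, so it assimilates in place to [m]. /benonpenkag/ → benompenkag.
Rule 2 (post-nasal voicing): /p/ is a voiceless stop immediately after the nasal /m/, so it voices to [b]. /k/ is a voiceless stop immediately after the nasal /n/, so it voices to [g]. /benompenkag/ → benombengag.
Rule 3 (final devoicing): /g/ is a voiced obstruent in word-final position, so it devoices to [k]. /benombengag/ → benombengak.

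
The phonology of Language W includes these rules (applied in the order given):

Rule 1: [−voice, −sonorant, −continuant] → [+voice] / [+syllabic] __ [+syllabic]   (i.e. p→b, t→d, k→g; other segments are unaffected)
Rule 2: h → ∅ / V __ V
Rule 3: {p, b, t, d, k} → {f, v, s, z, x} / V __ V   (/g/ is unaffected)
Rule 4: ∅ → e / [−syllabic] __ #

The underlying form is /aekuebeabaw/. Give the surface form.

Rule 1 (intervocalic voicing): /k/ is a voiceless stop between vowels /e/ and /u/, so it voices to [g]. /aekuebeabaw/ → aeguebeabaw.
Rule 2 (intervocalic h-deletion): no segment meets the environment; /aeguebeabaw/ is unchanged.
Rule 3 (intervocalic spirantization): /b/ is a stop between vowels /e/ and /e/, so it spirantizes to the fricative [v]. /b/ is a stop between vowels /a/ and /a/, so it spirantizes to the fricative [v]. /aeguebeabaw/ → aegueveavaw.
Rule 4 (final e-epenthesis): the form ends in the consonant /w/, so [e] is inserted word-finally. /aegueveavaw/ → aegueveavawe.

aegueveavawe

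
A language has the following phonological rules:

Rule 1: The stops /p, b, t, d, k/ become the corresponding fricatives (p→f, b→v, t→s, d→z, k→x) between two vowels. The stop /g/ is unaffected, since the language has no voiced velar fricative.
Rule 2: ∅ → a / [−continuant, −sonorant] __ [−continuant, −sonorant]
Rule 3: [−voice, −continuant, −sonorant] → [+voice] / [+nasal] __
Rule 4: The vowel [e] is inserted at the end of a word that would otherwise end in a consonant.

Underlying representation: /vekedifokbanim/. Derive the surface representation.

Rule 1 (intervocalic spirantization): /k/ is a stop between vowels /e/ and /e/, so it spirantizes to the fricative [x]. /d/ is a stop between vowels /e/ and /i/, so it spirantizes to the fricative [z]. /vekedifokbanim/ → vexezifokbanim.
Rule 2 (stop-cluster a-epenthesis): /k/ and /b/ form a stop–stop cluster, so [a] is inserted between them. /vexezifokbanim/ → vexezifokabanim.
Rule 3 (post-nasal voicing): no segment meets the environment; /vexezifokabanim/ is unchanged.
Rule 4 (final e-epenthesis): the form ends in the consonant /m/, so [e] is inserted word-finally. /vexezifokabanim/ → vexezifokabanime.

vexezifokabanime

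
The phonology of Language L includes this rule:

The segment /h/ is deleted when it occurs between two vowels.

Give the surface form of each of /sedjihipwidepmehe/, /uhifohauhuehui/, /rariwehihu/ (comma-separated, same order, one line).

sedjiipwidepmee, uifoauueui, rariweiu

/sedjihipwidepmehe/: /h/ occurs between vowels /i/ and /i/, so it deletes. /h/ occurs between vowels /e/ and /e/, so it deletes. → [sedjiipwidepmee].
/uhifohauhuehui/: /h/ occurs between vowels /u/ and /i/, so it deletes. /h/ occurs between vowels /o/ and /a/, so it deletes. /h/ occurs between vowels /u/ and /u/, so it deletes. /h/ occurs between vowels /e/ and /u/, so it deletes. → [uifoauueui].
/rariwehihu/: /h/ occurs between vowels /e/ and /i/, so it deletes. /h/ occurs between vowels /i/ and /u/, so it deletes. → [rariweiu].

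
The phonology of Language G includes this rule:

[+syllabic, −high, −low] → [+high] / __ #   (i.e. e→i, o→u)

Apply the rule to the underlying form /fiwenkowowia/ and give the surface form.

No segment of /fiwenkowowia/ meets the structural description of the rule, so the form surfaces unchanged.

fiwenkowowia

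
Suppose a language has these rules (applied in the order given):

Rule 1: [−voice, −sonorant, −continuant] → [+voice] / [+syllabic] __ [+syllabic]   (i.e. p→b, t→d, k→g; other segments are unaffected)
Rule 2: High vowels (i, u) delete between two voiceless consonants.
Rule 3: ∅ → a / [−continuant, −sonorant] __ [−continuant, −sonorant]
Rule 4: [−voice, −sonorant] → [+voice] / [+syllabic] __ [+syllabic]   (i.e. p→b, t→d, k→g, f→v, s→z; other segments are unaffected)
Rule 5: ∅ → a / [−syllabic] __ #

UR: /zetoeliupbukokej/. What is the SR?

zedoeliubabugogeja

Rule 1 (intervocalic voicing): /t/ is a voiceless stop between vowels /e/ and /o/, so it voices to [d]. /k/ is a voiceless stop between vowels /u/ and /o/, so it voices to [g]. /k/ is a voiceless stop between vowels /o/ and /e/, so it voices to [g]. /zetoeliupbukokej/ → zedoeliupbugogej.
Rule 2 (high vowel syncope): no segment meets the environment; /zedoeliupbugogej/ is unchanged.
Rule 3 (stop-cluster a-epenthesis): /p/ and /b/ form a stop–stop cluster, so [a] is inserted between them. /zedoeliupbugogej/ → zedoeliupabugogej.
Rule 4 (intervocalic voicing): /p/ is a voiceless obstruent between vowels /u/ and /a/, so it voices to [b]. /zedoeliupabugogej/ → zedoeliubabugogej.
Rule 5 (final a-epenthesis): the form ends in the consonant /j/, so [a] is inserted word-finally. /zedoeliubabugogej/ → zedoeliubabugogeja.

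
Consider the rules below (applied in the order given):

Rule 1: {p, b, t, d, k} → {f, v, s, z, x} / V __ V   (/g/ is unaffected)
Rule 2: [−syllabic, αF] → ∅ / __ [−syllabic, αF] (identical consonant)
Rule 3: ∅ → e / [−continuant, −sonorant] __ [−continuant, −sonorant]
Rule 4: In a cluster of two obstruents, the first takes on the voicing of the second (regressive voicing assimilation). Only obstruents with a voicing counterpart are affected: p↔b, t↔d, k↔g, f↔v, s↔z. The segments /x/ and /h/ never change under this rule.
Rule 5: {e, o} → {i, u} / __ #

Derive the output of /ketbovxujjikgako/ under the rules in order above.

Rule 1 (intervocalic spirantization): /k/ is a stop between vowels /a/ and /o/, so it spirantizes to the fricative [x]. /ketbovxujjikgako/ → ketbovxujjikgaxo.
Rule 2 (degemination): /jj/ is a geminate; the first /j/ deletes. /ketbovxujjikgaxo/ → ketbovxujikgaxo.
Rule 3 (stop-cluster e-epenthesis): /t/ and /b/ form a stop–stop cluster, so [e] is inserted between them. /k/ and /g/ form a stop–stop cluster, so [e] is inserted between them. /ketbovxujikgaxo/ → ketebovxujikegaxo.
Rule 4 (regressive voicing assimilation): /v/ precedes the voiceless obstruent /x/, so it devoices to [f] by assimilation. /ketebovxujikegaxo/ → ketebofxujikegaxo.
Rule 5 (final vowel raising): /o/ is a mid vowel in word-final position, so it raises to [u]. /ketebofxujikegaxo/ → ketebofxujikegaxu.

ketebofxujikegaxu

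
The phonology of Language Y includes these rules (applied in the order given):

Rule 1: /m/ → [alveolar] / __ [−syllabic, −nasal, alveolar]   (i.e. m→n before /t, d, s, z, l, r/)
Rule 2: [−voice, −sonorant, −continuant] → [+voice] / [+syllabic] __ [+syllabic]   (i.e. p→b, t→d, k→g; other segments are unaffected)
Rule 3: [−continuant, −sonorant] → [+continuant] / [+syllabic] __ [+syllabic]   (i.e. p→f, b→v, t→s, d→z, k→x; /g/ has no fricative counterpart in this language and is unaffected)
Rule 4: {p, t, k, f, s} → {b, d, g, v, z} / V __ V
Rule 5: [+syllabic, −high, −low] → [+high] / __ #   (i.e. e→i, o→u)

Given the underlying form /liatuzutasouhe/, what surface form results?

Rule 1 (nasal place assimilation): no segment meets the environment; /liatuzutasouhe/ is unchanged.
Rule 2 (intervocalic voicing): /t/ is a voiceless stop between vowels /a/ and /u/, so it voices to [d]. /t/ is a voiceless stop between vowels /u/ and /a/, so it voices to [d]. /liatuzutasouhe/ → liaduzudasouhe.
Rule 3 (intervocalic spirantization): /d/ is a stop between vowels /a/ and /u/, so it spirantizes to the fricative [z]. /d/ is a stop between vowels /u/ and /a/, so it spirantizes to the fricative [z]. /liaduzudasouhe/ → liazuzuzasouhe.
Rule 4 (intervocalic voicing): /s/ is a voiceless obstruent between vowels /a/ and /o/, so it voices to [z]. /liazuzuzasouhe/ → liazuzuzazouhe.
Rule 5 (final vowel raising): /e/ is a mid vowel in word-final position, so it raises to [i]. /liazuzuzazouhe/ → liazuzuzazouhi.

liazuzuzazouhi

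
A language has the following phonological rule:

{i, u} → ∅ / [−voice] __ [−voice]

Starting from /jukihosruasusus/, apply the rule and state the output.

jukhosruasss

/i/ is a high vowel flanked by voiceless consonants /k/ and /h/, so it deletes.
/u/ is a high vowel flanked by voiceless consonants /s/ and /s/, so it deletes.
/u/ is a high vowel flanked by voiceless consonants /s/ and /s/, so it deletes.
The other instances of /u/ do not occur in the required environment and remain unchanged.
Surface form: [jukhosruasss].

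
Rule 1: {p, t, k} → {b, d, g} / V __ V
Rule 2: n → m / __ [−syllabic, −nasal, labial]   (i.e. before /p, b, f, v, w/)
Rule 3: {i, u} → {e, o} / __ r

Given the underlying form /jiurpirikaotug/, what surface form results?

jiorperigaodug

Rule 1 (intervocalic voicing): /k/ is a voiceless stop between vowels /i/ and /a/, so it voices to [g]. /t/ is a voiceless stop between vowels /o/ and /u/, so it voices to [d]. /jiurpirikaotug/ → jiurpirigaodug.
Rule 2 (nasal place assimilation): no segment meets the environment; /jiurpirigaodug/ is unchanged.
Rule 3 (pre-rhotic lowering): /u/ is a high vowel immediately before /r/, so it lowers to [o]. /i/ is a high vowel immediately before /r/, so it lowers to [e]. /jiurpirigaodug/ → jiorperigaodug.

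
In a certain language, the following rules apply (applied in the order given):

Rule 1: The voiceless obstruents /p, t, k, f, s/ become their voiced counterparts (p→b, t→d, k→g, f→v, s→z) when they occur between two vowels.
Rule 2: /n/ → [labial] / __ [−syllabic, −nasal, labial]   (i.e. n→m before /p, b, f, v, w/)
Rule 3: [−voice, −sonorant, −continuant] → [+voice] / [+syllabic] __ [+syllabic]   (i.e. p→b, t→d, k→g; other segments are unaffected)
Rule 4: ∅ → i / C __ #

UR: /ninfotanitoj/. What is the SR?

Rule 1 (intervocalic voicing): /t/ is a voiceless obstruent between vowels /o/ and /a/, so it voices to [d]. /t/ is a voiceless obstruent between vowels /i/ and /o/, so it voices to [d]. /ninfotanitoj/ → ninfodanidoj.
Rule 2 (nasal place assimilation): /n/ precedes the labial consonant /f/, so it assimilates in place to [m]. /ninfodanidoj/ → nimfodanidoj.
Rule 3 (intervocalic voicing): no segment meets the environment; /nimfodanidoj/ is unchanged.
Rule 4 (final i-epenthesis): the form ends in the consonant /j/, so [i] is inserted word-finally. /nimfodanidoj/ → nimfodanidoji.

nimfodanidoji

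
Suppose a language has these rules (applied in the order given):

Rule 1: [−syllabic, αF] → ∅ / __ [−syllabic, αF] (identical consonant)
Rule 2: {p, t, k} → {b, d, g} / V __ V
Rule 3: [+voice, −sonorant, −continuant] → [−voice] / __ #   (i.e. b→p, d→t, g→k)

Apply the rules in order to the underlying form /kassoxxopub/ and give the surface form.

kasoxobup

Rule 1 (degemination): /ss/ is a geminate; the first /s/ deletes. /xx/ is a geminate; the first /x/ deletes. /kassoxxopub/ → kasoxopub.
Rule 2 (intervocalic voicing): /p/ is a voiceless stop between vowels /o/ and /u/, so it voices to [b]. /kasoxopub/ → kasoxobub.
Rule 3 (final devoicing): /b/ is a voiced stop in word-final position, so it devoices to [p]. /kasoxobub/ → kasoxobup.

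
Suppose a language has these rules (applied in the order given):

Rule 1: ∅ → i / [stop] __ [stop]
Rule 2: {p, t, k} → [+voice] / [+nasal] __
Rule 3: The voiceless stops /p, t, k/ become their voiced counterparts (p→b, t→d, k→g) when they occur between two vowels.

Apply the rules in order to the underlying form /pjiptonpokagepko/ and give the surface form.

pjibidonbogagebigo

Rule 1 (stop-cluster i-epenthesis): /p/ and /t/ form a stop–stop cluster, so [i] is inserted between them. /p/ and /k/ form a stop–stop cluster, so [i] is inserted between them. /pjiptonpokagepko/ → pjipitonpokagepiko.
Rule 2 (post-nasal voicing): /p/ is a voiceless stop immediately after the nasal /n/, so it voices to [b]. /pjipitonpokagepiko/ → pjipitonbokagepiko.
Rule 3 (intervocalic voicing): /p/ is a voiceless stop between vowels /i/ and /i/, so it voices to [b]. /t/ is a voiceless stop between vowels /i/ and /o/, so it voices to [d]. /k/ is a voiceless stop between vowels /o/ and /a/, so it voices to [g]. /p/ is a voiceless stop between vowels /e/ and /i/, so it voices to [b]. /k/ is a voiceless stop between vowels /i/ and /o/, so it voices to [g]. /pjipitonbokagepiko/ → pjibidonbogagebigo.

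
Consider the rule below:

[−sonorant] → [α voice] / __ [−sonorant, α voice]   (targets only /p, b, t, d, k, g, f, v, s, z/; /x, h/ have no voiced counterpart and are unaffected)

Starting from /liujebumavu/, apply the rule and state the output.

liujebumavu

No segment of /liujebumavu/ meets the structural description of the rule, so the form surfaces unchanged.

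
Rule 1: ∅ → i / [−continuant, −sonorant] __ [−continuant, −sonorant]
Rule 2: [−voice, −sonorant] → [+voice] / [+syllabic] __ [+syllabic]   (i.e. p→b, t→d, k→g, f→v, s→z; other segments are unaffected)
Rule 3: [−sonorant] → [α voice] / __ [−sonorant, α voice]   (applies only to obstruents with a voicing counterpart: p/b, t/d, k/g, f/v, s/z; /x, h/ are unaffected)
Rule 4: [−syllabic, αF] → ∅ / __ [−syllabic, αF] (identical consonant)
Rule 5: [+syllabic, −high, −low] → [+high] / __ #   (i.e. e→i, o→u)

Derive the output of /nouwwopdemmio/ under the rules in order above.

nouwobidemiu

Rule 1 (stop-cluster i-epenthesis): /p/ and /d/ form a stop–stop cluster, so [i] is inserted between them. /nouwwopdemmio/ → nouwwopidemmio.
Rule 2 (intervocalic voicing): /p/ is a voiceless obstruent between vowels /o/ and /i/, so it voices to [b]. /nouwwopidemmio/ → nouwwobidemmio.
Rule 3 (regressive voicing assimilation): no segment meets the environment; /nouwwobidemmio/ is unchanged.
Rule 4 (degemination): /ww/ is a geminate; the first /w/ deletes. /mm/ is a geminate; the first /m/ deletes. /nouwwobidemmio/ → nouwobidemio.
Rule 5 (final vowel raising): /o/ is a mid vowel in word-final position, so it raises to [u]. /nouwobidemio/ → nouwobidemiu.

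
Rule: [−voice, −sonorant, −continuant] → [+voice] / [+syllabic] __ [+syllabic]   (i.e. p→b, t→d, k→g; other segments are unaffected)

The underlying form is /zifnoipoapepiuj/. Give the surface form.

zifnoiboabebiuj

/p/ is a voiceless stop between vowels /i/ and /o/, so it voices to [b].
/p/ is a voiceless stop between vowels /a/ and /e/, so it voices to [b].
/p/ is a voiceless stop between vowels /e/ and /i/, so it voices to [b].
Surface form: [zifnoiboabebiuj].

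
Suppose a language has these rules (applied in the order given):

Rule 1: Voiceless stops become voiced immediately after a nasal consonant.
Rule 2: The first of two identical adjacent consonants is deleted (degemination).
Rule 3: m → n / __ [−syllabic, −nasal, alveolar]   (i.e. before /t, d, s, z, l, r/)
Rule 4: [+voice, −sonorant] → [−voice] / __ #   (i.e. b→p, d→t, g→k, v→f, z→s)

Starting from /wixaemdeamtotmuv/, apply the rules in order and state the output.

wixaendeandotmuf

Rule 1 (post-nasal voicing): /t/ is a voiceless stop immediately after the nasal /m/, so it voices to [d]. /wixaemdeamtotmuv/ → wixaemdeamdotmuv.
Rule 2 (degemination): no segment meets the environment; /wixaemdeamdotmuv/ is unchanged.
Rule 3 (nasal place assimilation): /m/ precedes the alveolar consonant /d/, so it assimilates in place to [n]. /m/ precedes the alveolar consonant /d/, so it assimilates in place to [n]. /wixaemdeamdotmuv/ → wixaendeandotmuv.
Rule 4 (final devoicing): /v/ is a voiced obstruent in word-final position, so it devoices to [f]. /wixaendeandotmuv/ → wixaendeandotmuf.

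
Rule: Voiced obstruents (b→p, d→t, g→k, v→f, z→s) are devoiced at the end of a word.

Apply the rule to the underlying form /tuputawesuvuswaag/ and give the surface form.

tuputawesuvuswaak

Scanning /tuputawesuvuswaag/: /v/ at position 11 is not in the conditioning environment; /g/ is a voiced obstruent in word-final position, so it devoices to [k].
Result: [tuputawesuvuswaak].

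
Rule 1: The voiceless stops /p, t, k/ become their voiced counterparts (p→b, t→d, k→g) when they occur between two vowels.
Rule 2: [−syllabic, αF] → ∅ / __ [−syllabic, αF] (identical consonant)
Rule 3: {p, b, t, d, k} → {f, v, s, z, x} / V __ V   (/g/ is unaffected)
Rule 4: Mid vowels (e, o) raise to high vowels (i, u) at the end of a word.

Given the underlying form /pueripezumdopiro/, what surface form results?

puerivezumdoviru

Rule 1 (intervocalic voicing): /p/ is a voiceless stop between vowels /i/ and /e/, so it voices to [b]. /p/ is a voiceless stop between vowels /o/ and /i/, so it voices to [b]. /pueripezumdopiro/ → pueribezumdobiro.
Rule 2 (degemination): no segment meets the environment; /pueribezumdobiro/ is unchanged.
Rule 3 (intervocalic spirantization): /b/ is a stop between vowels /i/ and /e/, so it spirantizes to the fricative [v]. /b/ is a stop between vowels /o/ and /i/, so it spirantizes to the fricative [v]. /pueribezumdobiro/ → puerivezumdoviro.
Rule 4 (final vowel raising): /o/ is a mid vowel in word-final position, so it raises to [u]. /puerivezumdoviro/ → puerivezumdoviru.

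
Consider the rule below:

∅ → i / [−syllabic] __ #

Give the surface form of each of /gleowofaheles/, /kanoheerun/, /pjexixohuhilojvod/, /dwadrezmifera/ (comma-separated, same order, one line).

/gleowofaheles/: the form ends in the consonant /s/, so [i] is inserted word-finally. → [gleowofahelesi].
/kanoheerun/: the form ends in the consonant /n/, so [i] is inserted word-finally. → [kanoheeruni].
/pjexixohuhilojvod/: the form ends in the consonant /d/, so [i] is inserted word-finally. → [pjexixohuhilojvodi].
/dwadrezmifera/: the rule's environment is not met; surfaces unchanged as [dwadrezmifera].

gleowofahelesi, kanoheeruni, pjexixohuhilojvodi, dwadrezmifera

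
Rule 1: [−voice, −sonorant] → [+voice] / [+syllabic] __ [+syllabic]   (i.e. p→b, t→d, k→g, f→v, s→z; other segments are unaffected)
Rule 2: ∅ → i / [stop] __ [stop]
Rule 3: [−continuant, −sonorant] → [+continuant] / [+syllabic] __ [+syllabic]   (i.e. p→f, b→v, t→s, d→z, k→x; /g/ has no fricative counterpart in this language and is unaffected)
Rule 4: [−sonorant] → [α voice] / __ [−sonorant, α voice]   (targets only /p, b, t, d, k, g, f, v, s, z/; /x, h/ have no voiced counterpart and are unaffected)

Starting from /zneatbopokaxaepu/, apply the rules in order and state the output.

zneasivovogaxaevu

Rule 1 (intervocalic voicing): /p/ is a voiceless obstruent between vowels /o/ and /o/, so it voices to [b]. /k/ is a voiceless obstruent between vowels /o/ and /a/, so it voices to [g]. /p/ is a voiceless obstruent between vowels /e/ and /u/, so it voices to [b]. /zneatbopokaxaepu/ → zneatbobogaxaebu.
Rule 2 (stop-cluster i-epenthesis): /t/ and /b/ form a stop–stop cluster, so [i] is inserted between them. /zneatbobogaxaebu/ → zneatibobogaxaebu.
Rule 3 (intervocalic spirantization): /t/ is a stop between vowels /a/ and /i/, so it spirantizes to the fricative [s]. /b/ is a stop between vowels /i/ and /o/, so it spirantizes to the fricative [v]. /b/ is a stop between vowels /o/ and /o/, so it spirantizes to the fricative [v]. /b/ is a stop between vowels /e/ and /u/, so it spirantizes to the fricative [v]. /zneatibobogaxaebu/ → zneasivovogaxaevu.
Rule 4 (regressive voicing assimilation): no segment meets the environment; /zneasivovogaxaevu/ is unchanged.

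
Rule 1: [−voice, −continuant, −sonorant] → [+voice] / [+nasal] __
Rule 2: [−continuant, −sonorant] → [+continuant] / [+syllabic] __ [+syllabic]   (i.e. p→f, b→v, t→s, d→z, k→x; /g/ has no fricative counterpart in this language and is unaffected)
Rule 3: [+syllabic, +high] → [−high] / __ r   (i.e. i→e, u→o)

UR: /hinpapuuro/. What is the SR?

hinbafuoro

Rule 1 (post-nasal voicing): /p/ is a voiceless stop immediately after the nasal /n/, so it voices to [b]. /hinpapuuro/ → hinbapuuro.
Rule 2 (intervocalic spirantization): /p/ is a stop between vowels /a/ and /u/, so it spirantizes to the fricative [f]. /hinbapuuro/ → hinbafuuro.
Rule 3 (pre-rhotic lowering): /u/ is a high vowel immediately before /r/, so it lowers to [o]. /hinbafuuro/ → hinbafuoro.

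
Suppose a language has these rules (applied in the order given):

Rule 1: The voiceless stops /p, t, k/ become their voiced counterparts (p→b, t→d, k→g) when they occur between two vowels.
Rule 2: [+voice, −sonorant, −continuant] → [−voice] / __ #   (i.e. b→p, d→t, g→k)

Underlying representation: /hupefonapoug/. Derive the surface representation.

Rule 1 (intervocalic voicing): /p/ is a voiceless stop between vowels /u/ and /e/, so it voices to [b]. /p/ is a voiceless stop between vowels /a/ and /o/, so it voices to [b]. /hupefonapoug/ → hubefonaboug.
Rule 2 (final devoicing): /g/ is a voiced stop in word-final position, so it devoices to [k]. /hubefonaboug/ → hubefonabouk.

hubefonabouk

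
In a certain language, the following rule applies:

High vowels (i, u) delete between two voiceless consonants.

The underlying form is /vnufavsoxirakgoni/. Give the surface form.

No segment of /vnufavsoxirakgoni/ meets the structural description of the rule, so the form surfaces unchanged.

vnufavsoxirakgoni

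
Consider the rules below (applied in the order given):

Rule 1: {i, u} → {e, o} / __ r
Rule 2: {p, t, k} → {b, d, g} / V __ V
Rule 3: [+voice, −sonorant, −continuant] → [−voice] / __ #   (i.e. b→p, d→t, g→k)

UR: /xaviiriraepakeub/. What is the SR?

Rule 1 (pre-rhotic lowering): /i/ is a high vowel immediately before /r/, so it lowers to [e]. /i/ is a high vowel immediately before /r/, so it lowers to [e]. /xaviiriraepakeub/ → xaviereraepakeub.
Rule 2 (intervocalic voicing): /p/ is a voiceless stop between vowels /e/ and /a/, so it voices to [b]. /k/ is a voiceless stop between vowels /a/ and /e/, so it voices to [g]. /xaviereraepakeub/ → xaviereraebageub.
Rule 3 (final devoicing): /b/ is a voiced stop in word-final position, so it devoices to [p]. /xaviereraebageub/ → xaviereraebageup.

xaviereraebageup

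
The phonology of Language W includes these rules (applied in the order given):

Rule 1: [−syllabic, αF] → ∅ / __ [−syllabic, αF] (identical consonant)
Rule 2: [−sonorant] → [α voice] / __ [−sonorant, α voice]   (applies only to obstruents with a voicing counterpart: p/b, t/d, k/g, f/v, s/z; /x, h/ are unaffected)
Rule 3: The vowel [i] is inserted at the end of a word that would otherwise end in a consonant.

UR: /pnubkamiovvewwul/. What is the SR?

Rule 1 (degemination): /vv/ is a geminate; the first /v/ deletes. /ww/ is a geminate; the first /w/ deletes. /pnubkamiovvewwul/ → pnubkamiovewul.
Rule 2 (regressive voicing assimilation): /b/ precedes the voiceless obstruent /k/, so it devoices to [p] by assimilation. /pnubkamiovewul/ → pnupkamiovewul.
Rule 3 (final i-epenthesis): the form ends in the consonant /l/, so [i] is inserted word-finally. /pnupkamiovewul/ → pnupkamiovewuli.

pnupkamiovewuli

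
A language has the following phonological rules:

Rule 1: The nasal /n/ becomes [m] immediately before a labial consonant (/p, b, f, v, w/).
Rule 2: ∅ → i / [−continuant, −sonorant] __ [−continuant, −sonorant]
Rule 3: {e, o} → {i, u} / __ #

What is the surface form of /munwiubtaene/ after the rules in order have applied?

Rule 1 (nasal place assimilation): /n/ precedes the labial consonant /w/, so it assimilates in place to [m]. /munwiubtaene/ → mumwiubtaene.
Rule 2 (stop-cluster i-epenthesis): /b/ and /t/ form a stop–stop cluster, so [i] is inserted between them. /mumwiubtaene/ → mumwiubitaene.
Rule 3 (final vowel raising): /e/ is a mid vowel in word-final position, so it raises to [i]. /mumwiubitaene/ → mumwiubitaeni.

mumwiubitaeni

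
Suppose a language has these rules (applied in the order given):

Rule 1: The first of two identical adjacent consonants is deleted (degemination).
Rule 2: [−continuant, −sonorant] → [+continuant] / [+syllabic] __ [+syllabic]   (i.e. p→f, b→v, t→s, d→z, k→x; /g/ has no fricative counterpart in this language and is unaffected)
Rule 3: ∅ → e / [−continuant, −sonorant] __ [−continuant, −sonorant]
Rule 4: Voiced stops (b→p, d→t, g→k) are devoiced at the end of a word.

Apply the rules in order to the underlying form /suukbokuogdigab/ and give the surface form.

suukeboxuogedigap

Rule 1 (degemination): no segment meets the environment; /suukbokuogdigab/ is unchanged.
Rule 2 (intervocalic spirantization): /k/ is a stop between vowels /o/ and /u/, so it spirantizes to the fricative [x]. /suukbokuogdigab/ → suukboxuogdigab.
Rule 3 (stop-cluster e-epenthesis): /k/ and /b/ form a stop–stop cluster, so [e] is inserted between them. /g/ and /d/ form a stop–stop cluster, so [e] is inserted between them. /suukboxuogdigab/ → suukeboxuogedigab.
Rule 4 (final devoicing): /b/ is a voiced stop in word-final position, so it devoices to [p]. /suukeboxuogedigab/ → suukeboxuogedigap.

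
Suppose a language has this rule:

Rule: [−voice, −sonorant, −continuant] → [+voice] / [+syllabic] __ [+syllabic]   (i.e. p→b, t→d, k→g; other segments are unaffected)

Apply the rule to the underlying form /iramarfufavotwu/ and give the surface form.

iramarfufavotwu

No segment of /iramarfufavotwu/ meets the structural description of the rule, so the form surfaces unchanged.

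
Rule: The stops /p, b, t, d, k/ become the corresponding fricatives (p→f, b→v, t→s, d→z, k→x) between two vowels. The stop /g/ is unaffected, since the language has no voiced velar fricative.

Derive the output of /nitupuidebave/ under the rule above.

nisufuizevave

/t/ is a stop between vowels /i/ and /u/, so it spirantizes to the fricative [s].
/p/ is a stop between vowels /u/ and /u/, so it spirantizes to the fricative [f].
/d/ is a stop between vowels /i/ and /e/, so it spirantizes to the fricative [z].
/b/ is a stop between vowels /e/ and /a/, so it spirantizes to the fricative [v].
Surface form: [nisufuizevave].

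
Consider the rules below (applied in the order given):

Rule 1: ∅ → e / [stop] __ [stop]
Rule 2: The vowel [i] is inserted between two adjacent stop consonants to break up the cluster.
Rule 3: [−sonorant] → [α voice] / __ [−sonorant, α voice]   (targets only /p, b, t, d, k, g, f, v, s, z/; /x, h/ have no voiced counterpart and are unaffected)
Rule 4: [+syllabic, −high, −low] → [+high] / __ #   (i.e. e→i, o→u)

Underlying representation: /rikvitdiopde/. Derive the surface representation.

rigvitediopedi

Rule 1 (stop-cluster e-epenthesis): /t/ and /d/ form a stop–stop cluster, so [e] is inserted between them. /p/ and /d/ form a stop–stop cluster, so [e] is inserted between them. /rikvitdiopde/ → rikvitediopede.
Rule 2 (stop-cluster i-epenthesis): no segment meets the environment; /rikvitediopede/ is unchanged.
Rule 3 (regressive voicing assimilation): /k/ precedes the voiced obstruent /v/, so it voices to [g] by assimilation. /rikvitediopede/ → rigvitediopede.
Rule 4 (final vowel raising): /e/ is a mid vowel in word-final position, so it raises to [i]. /rigvitediopede/ → rigvitediopedi.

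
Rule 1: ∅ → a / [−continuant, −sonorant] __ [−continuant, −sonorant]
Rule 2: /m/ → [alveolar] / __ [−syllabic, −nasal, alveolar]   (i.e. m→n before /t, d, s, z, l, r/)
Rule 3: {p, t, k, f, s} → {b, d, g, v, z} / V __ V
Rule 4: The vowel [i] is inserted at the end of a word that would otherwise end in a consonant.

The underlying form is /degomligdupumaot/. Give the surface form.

Rule 1 (stop-cluster a-epenthesis): /g/ and /d/ form a stop–stop cluster, so [a] is inserted between them. /degomligdupumaot/ → degomligadupumaot.
Rule 2 (nasal place assimilation): /m/ precedes the alveolar consonant /l/, so it assimilates in place to [n]. /degomligadupumaot/ → degonligadupumaot.
Rule 3 (intervocalic voicing): /p/ is a voiceless obstruent between vowels /u/ and /u/, so it voices to [b]. /degonligadupumaot/ → degonligadubumaot.
Rule 4 (final i-epenthesis): the form ends in the consonant /t/, so [i] is inserted word-finally. /degonligadubumaot/ → degonligadubumaoti.

degonligadubumaoti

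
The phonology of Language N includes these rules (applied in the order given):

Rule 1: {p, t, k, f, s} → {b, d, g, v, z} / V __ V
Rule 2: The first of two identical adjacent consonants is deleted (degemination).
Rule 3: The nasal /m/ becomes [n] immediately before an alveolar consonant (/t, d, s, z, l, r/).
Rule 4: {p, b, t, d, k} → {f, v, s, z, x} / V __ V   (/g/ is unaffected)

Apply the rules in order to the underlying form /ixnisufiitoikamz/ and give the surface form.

Rule 1 (intervocalic voicing): /s/ is a voiceless obstruent between vowels /i/ and /u/, so it voices to [z]. /f/ is a voiceless obstruent between vowels /u/ and /i/, so it voices to [v]. /t/ is a voiceless obstruent between vowels /i/ and /o/, so it voices to [d]. /k/ is a voiceless obstruent between vowels /i/ and /a/, so it voices to [g]. /ixnisufiitoikamz/ → ixnizuviidoigamz.
Rule 2 (degemination): no segment meets the environment; /ixnizuviidoigamz/ is unchanged.
Rule 3 (nasal place assimilation): /m/ precedes the alveolar consonant /z/, so it assimilates in place to [n]. /ixnizuviidoigamz/ → ixnizuviidoiganz.
Rule 4 (intervocalic spirantization): /d/ is a stop between vowels /i/ and /o/, so it spirantizes to the fricative [z]. /ixnizuviidoiganz/ → ixnizuviizoiganz.

ixnizuviizoiganz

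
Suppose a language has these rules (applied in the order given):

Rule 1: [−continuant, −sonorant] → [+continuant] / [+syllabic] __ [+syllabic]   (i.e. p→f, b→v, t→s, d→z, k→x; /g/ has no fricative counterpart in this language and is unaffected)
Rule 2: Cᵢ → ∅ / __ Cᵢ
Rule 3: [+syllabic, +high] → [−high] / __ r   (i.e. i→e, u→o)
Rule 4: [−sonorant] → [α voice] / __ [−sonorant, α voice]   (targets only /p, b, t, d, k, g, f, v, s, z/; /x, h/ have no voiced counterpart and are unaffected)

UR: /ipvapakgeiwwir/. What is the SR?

Rule 1 (intervocalic spirantization): /p/ is a stop between vowels /a/ and /a/, so it spirantizes to the fricative [f]. /ipvapakgeiwwir/ → ipvafakgeiwwir.
Rule 2 (degemination): /ww/ is a geminate; the first /w/ deletes. /ipvafakgeiwwir/ → ipvafakgeiwir.
Rule 3 (pre-rhotic lowering): /i/ is a high vowel immediately before /r/, so it lowers to [e]. /ipvafakgeiwir/ → ipvafakgeiwer.
Rule 4 (regressive voicing assimilation): /p/ precedes the voiced obstruent /v/, so it voices to [b] by assimilation. /k/ precedes the voiced obstruent /g/, so it voices to [g] by assimilation. /ipvafakgeiwer/ → ibvafaggeiwer.

ibvafaggeiwer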